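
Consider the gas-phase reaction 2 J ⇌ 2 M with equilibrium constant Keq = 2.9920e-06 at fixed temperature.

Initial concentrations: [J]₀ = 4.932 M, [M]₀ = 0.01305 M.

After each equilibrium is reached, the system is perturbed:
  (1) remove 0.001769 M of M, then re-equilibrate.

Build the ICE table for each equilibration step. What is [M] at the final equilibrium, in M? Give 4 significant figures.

[M]_eq = 0.008536 M

Q₀ = 7.0012e-06 vs Keq = 2.9920e-06 ⇒ Q>K, reverse
Step 1:
                  J         M
  Initial     4.932   0.01305
  Change   0.004511 -0.004511
  Equil       4.937  0.008539
  solve Keq expr → x = -0.002256; check Q = 2.9920e-06
Then remove 0.001769 M of M.
Step 2:
                  J         M
  Initial     4.937   0.00677
  Change  -0.001766  0.001766
  Equil       4.935  0.008536
  solve Keq expr → x = 8.8297e-04; check Q = 2.9920e-06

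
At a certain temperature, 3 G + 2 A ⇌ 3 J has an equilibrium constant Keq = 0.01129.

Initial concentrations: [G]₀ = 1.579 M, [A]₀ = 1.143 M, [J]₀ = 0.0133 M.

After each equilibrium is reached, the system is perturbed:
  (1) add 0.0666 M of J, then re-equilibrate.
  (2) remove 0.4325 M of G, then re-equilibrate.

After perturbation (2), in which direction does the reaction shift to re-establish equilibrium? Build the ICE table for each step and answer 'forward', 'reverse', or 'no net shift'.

Direction: reverse

Q₀ = 4.5742e-07 vs Keq = 0.01129 ⇒ Q<K, forward
Step 1:
                    G           A           J
  I             1.579       1.143      0.0133
  C           -0.2723     -0.1815      0.2723
  E             1.307      0.9615      0.2856
  solve Keq expr → x = 0.09076; check Q = 0.01129
Then add 0.0666 M of J.
Step 2:
                    G           A           J
  I             1.307      0.9615      0.3522
  C           0.04916     0.03277    -0.04916
  E             1.356      0.9943       0.303
  solve Keq expr → x = -0.01639; check Q = 0.01129
Then remove 0.4325 M of G.
Step 3:
                    G           A           J
  I            0.9234      0.9943       0.303
  C            0.0731     0.04873     -0.0731
  E            0.9965       1.043      0.2299
  solve Keq expr → x = -0.02437; check Q = 0.01129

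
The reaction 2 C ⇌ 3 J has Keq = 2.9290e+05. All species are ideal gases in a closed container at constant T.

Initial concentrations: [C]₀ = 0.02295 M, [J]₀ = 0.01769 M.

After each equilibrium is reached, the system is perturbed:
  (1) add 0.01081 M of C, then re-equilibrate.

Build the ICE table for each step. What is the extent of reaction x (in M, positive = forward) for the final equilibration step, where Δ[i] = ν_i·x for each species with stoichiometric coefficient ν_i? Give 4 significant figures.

x = 0.005399 M

Q₀ = 0.01051 vs Keq = 2.9290e+05 ⇒ Q<K, forward
Step 1:
                  C         J
  Initial   0.02295   0.01769
  Change   -0.02293   0.03439
  Equil   2.1962e-05   0.05208
  solve Keq expr → x = 0.01146; check Q = 2.9290e+05
Then add 0.01081 M of C.
Step 2:
                  C         J
  Initial   0.01083   0.05208
  Change    -0.0108    0.0162
  Equil   3.2967e-05   0.06828
  solve Keq expr → x = 0.005399; check Q = 2.9290e+05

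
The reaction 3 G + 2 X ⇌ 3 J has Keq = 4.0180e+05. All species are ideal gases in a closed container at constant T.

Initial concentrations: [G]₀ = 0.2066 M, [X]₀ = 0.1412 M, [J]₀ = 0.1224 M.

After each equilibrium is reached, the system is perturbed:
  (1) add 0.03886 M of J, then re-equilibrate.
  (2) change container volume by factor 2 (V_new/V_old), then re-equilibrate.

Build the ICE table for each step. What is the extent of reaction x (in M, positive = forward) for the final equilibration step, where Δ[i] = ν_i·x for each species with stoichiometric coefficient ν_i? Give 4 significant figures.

Q₀ = 10.43 vs Keq = 4.0180e+05 ⇒ Q<K, forward
Step 1:
                  G         X         J
  Initial    0.2066    0.1412    0.1224
  Change    -0.1663   -0.1109    0.1663
  Equil     0.04026    0.0303    0.2887
  solve Keq expr → x = 0.05545; check Q = 4.0180e+05
Then add 0.03886 M of J.
Step 2:
                  G         X         J
  Initial   0.04026    0.0303    0.3276
  Change   0.003065  0.002043 -0.003065
  Equil     0.04332   0.03235    0.3245
  solve Keq expr → x = -0.001022; check Q = 4.0180e+05
Then change container volume by factor 2 (V_new/V_old).
Step 3:
                  G         X         J
  Initial   0.02166   0.01617    0.1623
  Change   0.006508  0.004339 -0.006508
  Equil     0.02817   0.02051    0.1558
  solve Keq expr → x = -0.002169; check Q = 4.0180e+05

x = -0.002169 M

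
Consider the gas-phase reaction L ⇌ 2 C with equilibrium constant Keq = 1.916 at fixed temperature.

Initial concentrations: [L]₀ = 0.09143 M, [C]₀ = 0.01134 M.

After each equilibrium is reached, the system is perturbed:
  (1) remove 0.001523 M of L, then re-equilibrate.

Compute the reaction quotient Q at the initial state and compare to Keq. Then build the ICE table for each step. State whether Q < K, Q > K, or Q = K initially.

Q₀ = 0.001406 vs Keq = 1.916 ⇒ Q<K, forward
Step 1:
                   L          C
  init       0.09143    0.01134
  Δ         -0.07712     0.1542
  eq         0.01431     0.1656
  solve Keq expr → x = 0.07712; check Q = 1.916
Then remove 0.001523 M of L.
Step 2:
                   L          C
  init       0.01279     0.1656
  Δ         0.001134  -0.002268
  eq         0.01392     0.1633
  solve Keq expr → x = -0.001134; check Q = 1.916

Q₀ = 0.001406; Q < K (proceeds forward)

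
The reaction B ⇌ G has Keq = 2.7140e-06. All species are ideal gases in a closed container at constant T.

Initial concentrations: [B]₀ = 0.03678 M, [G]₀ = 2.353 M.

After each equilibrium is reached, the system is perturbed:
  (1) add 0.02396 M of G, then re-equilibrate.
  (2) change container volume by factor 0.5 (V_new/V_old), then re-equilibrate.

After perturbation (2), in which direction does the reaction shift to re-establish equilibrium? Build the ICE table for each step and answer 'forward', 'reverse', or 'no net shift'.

Direction: no net shift

Q₀ = 63.97 vs Keq = 2.7140e-06 ⇒ Q>K, reverse
Step 1:
                   B          G
  I          0.03678      2.353
  C            2.353     -2.353
  E             2.39 6.4858e-06
  solve Keq expr → x = -2.353; check Q = 2.7140e-06
Then add 0.02396 M of G.
Step 2:
                   B          G
  I             2.39    0.02397
  C          0.02396   -0.02396
  E            2.414 6.5509e-06
  solve Keq expr → x = -0.02396; check Q = 2.7140e-06
Then change container volume by factor 0.5 (V_new/V_old).
Step 3:
                   B          G
  I            4.827 1.3102e-05
  C                0          0
  E            4.827 1.3102e-05
  solve Keq expr → x = 0; check Q = 2.7140e-06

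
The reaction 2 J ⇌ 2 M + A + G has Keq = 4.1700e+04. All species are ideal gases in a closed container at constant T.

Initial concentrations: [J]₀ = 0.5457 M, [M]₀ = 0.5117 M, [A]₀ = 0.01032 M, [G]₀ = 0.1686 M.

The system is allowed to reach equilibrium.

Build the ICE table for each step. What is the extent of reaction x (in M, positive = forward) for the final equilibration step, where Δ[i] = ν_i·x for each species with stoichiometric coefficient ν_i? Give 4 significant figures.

x = 0.2719 M

Q₀ = 0.00153 vs Keq = 4.1700e+04 ⇒ Q<K, forward
Step 1:
                  J         M         A         G
  Initial    0.5457    0.5117   0.01032    0.1686
  Change    -0.5439    0.5439    0.2719    0.2719
  Equil    0.001823     1.056    0.2823    0.4405
  solve Keq expr → x = 0.2719; check Q = 4.1700e+04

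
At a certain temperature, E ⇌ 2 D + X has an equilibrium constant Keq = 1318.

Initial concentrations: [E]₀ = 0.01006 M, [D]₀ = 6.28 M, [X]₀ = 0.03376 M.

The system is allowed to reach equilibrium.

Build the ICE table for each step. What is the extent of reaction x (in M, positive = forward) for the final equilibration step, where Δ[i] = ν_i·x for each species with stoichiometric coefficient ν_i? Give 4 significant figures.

Q₀ = 132.3 vs Keq = 1318 ⇒ Q<K, forward
Step 1:
                   E          D          X
  init       0.01006       6.28    0.03376
  Δ         -0.00878    0.01756    0.00878
  eq         0.00128      6.298    0.04254
  solve Keq expr → x = 0.00878; check Q = 1318

x = 0.00878 M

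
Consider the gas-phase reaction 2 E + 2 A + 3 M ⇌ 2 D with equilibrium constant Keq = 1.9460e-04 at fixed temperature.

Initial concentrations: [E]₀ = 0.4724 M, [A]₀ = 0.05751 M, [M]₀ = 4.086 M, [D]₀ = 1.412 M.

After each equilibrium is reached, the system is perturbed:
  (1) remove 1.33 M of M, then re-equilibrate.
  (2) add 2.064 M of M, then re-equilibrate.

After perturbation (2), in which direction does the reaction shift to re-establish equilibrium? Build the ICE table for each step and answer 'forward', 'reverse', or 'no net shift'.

Direction: forward

Q₀ = 39.6 vs Keq = 1.9460e-04 ⇒ Q>K, reverse
Step 1:
                    E           A           M           D
  init         0.4724     0.05751       4.086       1.412
  Δ             1.078       1.078       1.617      -1.078
  eq             1.55       1.135       5.703      0.3343
  solve Keq expr → x = -0.5389; check Q = 1.9460e-04
Then remove 1.33 M of M.
Step 2:
                    E           A           M           D
  init           1.55       1.135       4.373      0.3343
  Δ           0.07413     0.07413      0.1112    -0.07413
  eq            1.624       1.209       4.484      0.2602
  solve Keq expr → x = -0.03706; check Q = 1.9460e-04
Then add 2.064 M of M.
Step 3:
                    E           A           M           D
  init          1.624       1.209       6.548      0.2602
  Δ           -0.1125     -0.1125     -0.1688      0.1125
  eq            1.512       1.097       6.379      0.3727
  solve Keq expr → x = 0.05625; check Q = 1.9460e-04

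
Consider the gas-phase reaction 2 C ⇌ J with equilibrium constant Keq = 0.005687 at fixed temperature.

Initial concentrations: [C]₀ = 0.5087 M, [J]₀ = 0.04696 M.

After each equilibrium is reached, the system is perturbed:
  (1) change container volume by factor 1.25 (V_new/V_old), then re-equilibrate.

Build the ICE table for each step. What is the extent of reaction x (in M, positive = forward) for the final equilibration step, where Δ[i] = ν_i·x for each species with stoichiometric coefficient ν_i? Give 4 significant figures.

Q₀ = 0.1815 vs Keq = 0.005687 ⇒ Q>K, reverse
Step 1:
                    C           J
  Initial      0.5087     0.04696
  Change      0.08985    -0.04492
  Equil        0.5985    0.002037
  solve Keq expr → x = -0.04492; check Q = 0.005687
Then change container volume by factor 1.25 (V_new/V_old).
Step 2:
                    C           J
  Initial      0.4788     0.00163
  Change   6.4494e-04 -3.2247e-04
  Equil        0.4795    0.001307
  solve Keq expr → x = -3.2247e-04; check Q = 0.005687

x = -3.2247e-04 M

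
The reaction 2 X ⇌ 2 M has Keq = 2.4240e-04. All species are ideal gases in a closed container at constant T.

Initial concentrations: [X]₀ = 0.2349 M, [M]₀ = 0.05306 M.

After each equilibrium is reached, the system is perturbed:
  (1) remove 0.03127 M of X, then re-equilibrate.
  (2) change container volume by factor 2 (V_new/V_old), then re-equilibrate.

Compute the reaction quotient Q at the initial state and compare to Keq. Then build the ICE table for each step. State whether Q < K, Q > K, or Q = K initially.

Q₀ = 0.05102 vs Keq = 2.4240e-04 ⇒ Q>K, reverse
Step 1:
                   X          M
  init        0.2349    0.05306
  Δ          0.04865   -0.04865
  eq          0.2835   0.004415
  solve Keq expr → x = -0.02432; check Q = 2.4240e-04
Then remove 0.03127 M of X.
Step 2:
                   X          M
  init        0.2523   0.004415
  Δ       4.7939e-04 -4.7939e-04
  eq          0.2528   0.003935
  solve Keq expr → x = -2.3969e-04; check Q = 2.4240e-04
Then change container volume by factor 2 (V_new/V_old).
Step 3:
                   X          M
  init        0.1264   0.001968
  Δ                0          0
  eq          0.1264   0.001968
  solve Keq expr → x = 0; check Q = 2.4240e-04

Q₀ = 0.05102; Q > K (proceeds reverse)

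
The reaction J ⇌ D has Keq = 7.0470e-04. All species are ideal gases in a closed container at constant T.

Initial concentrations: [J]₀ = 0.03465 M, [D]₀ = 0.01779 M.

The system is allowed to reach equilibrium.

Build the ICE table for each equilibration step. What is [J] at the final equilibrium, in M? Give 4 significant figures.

Q₀ = 0.5134 vs Keq = 7.0470e-04 ⇒ Q>K, reverse
Step 1:
                  J         D
  init      0.03465   0.01779
  Δ         0.01775  -0.01775
  eq         0.0524 3.6928e-05
  solve Keq expr → x = -0.01775; check Q = 7.0470e-04

[J]_eq = 0.0524 M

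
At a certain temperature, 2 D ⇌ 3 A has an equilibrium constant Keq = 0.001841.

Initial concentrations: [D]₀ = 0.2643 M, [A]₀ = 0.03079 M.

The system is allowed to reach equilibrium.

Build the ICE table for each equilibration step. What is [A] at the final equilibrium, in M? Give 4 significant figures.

Q₀ = 4.1786e-04 vs Keq = 0.001841 ⇒ Q<K, forward
Step 1:
                   D          A
  I           0.2643    0.03079
  C         -0.01209    0.01813
  E           0.2522    0.04892
  solve Keq expr → x = 0.006045; check Q = 0.001841

[A]_eq = 0.04892 M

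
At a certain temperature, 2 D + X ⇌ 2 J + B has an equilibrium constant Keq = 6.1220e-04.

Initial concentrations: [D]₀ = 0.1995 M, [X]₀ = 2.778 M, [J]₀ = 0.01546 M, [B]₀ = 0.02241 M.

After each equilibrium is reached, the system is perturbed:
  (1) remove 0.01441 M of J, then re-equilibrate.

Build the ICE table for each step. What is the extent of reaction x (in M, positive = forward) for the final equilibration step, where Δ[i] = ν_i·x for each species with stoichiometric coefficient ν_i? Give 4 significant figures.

x = 0.004904 M

Q₀ = 4.8444e-05 vs Keq = 6.1220e-04 ⇒ Q<K, forward
Step 1:
                   D          X          J          B
  Initial     0.1995      2.778    0.01546    0.02241
  Change    -0.02365   -0.01183    0.02365    0.01183
  Equil       0.1758      2.766    0.03911    0.03424
  solve Keq expr → x = 0.01183; check Q = 6.1220e-04
Then remove 0.01441 M of J.
Step 2:
                   D          X          J          B
  Initial     0.1758      2.766     0.0247    0.03424
  Change   -0.009807  -0.004904   0.009807   0.004904
  Equil        0.166      2.761    0.03451    0.03914
  solve Keq expr → x = 0.004904; check Q = 6.1220e-04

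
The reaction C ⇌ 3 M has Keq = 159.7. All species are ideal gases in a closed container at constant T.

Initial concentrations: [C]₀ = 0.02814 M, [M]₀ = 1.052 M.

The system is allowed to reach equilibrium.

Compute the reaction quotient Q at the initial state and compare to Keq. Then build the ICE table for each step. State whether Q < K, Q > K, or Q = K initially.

Q₀ = 41.37 vs Keq = 159.7 ⇒ Q<K, forward
Step 1:
                  C         M
  I         0.02814     1.052
  C        -0.01956   0.05868
  E         0.00858     1.111
  solve Keq expr → x = 0.01956; check Q = 159.7

Q₀ = 41.37; Q < K (proceeds forward)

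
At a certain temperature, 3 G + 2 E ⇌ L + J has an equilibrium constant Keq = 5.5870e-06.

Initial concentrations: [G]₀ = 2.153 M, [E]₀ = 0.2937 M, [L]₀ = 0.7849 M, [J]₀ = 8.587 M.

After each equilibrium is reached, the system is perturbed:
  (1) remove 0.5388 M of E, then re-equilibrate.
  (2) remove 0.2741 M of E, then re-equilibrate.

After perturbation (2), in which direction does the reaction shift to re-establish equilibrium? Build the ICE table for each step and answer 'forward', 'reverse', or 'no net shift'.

Direction: reverse

Q₀ = 7.829 vs Keq = 5.5870e-06 ⇒ Q>K, reverse
Step 1:
                    G           E           L           J
  init          2.153      0.2937      0.7849       8.587
  Δ             2.354       1.569     -0.7847     -0.7847
  eq            4.507       1.863  2.2755e-04       7.802
  solve Keq expr → x = -0.7847; check Q = 5.5870e-06
Then remove 0.5388 M of E.
Step 2:
                    G           E           L           J
  init          4.507       1.324  2.2755e-04       7.802
  Δ        3.3755e-04  2.2503e-04 -1.1252e-04 -1.1252e-04
  eq            4.507       1.324  1.1503e-04       7.802
  solve Keq expr → x = -1.1252e-04; check Q = 5.5870e-06
Then remove 0.2741 M of E.
Step 3:
                    G           E           L           J
  init          4.507        1.05  1.1503e-04       7.802
  Δ        1.2800e-04  8.5332e-05 -4.2666e-05 -4.2666e-05
  eq            4.507        1.05  7.2364e-05       7.802
  solve Keq expr → x = -4.2666e-05; check Q = 5.5870e-06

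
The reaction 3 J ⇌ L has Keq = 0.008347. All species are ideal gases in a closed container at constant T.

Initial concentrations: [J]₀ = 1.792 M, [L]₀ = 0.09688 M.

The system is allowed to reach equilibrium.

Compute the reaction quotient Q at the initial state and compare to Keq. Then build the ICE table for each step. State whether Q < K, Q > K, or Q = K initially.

Q₀ = 0.01684; Q > K (proceeds reverse)

Q₀ = 0.01684 vs Keq = 0.008347 ⇒ Q>K, reverse
Step 1:
                   J          L
  Initial      1.792    0.09688
  Change      0.1166   -0.03885
  Equil        1.909    0.05803
  solve Keq expr → x = -0.03885; check Q = 0.008347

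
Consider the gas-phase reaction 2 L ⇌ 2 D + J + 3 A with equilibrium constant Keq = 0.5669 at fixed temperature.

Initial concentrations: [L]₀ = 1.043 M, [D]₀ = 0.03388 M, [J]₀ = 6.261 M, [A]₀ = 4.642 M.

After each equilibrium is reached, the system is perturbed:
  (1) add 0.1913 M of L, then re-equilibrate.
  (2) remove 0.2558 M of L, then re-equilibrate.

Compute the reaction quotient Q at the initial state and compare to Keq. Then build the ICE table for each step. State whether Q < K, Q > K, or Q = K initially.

Q₀ = 0.6608; Q > K (proceeds reverse)

Q₀ = 0.6608 vs Keq = 0.5669 ⇒ Q>K, reverse
Step 1:
                    L           D           J           A
  init          1.043     0.03388       6.261       4.642
  Δ          0.002388   -0.002388   -0.001194   -0.003582
  eq            1.045     0.03149        6.26       4.638
  solve Keq expr → x = -0.001194; check Q = 0.5669
Then add 0.1913 M of L.
Step 2:
                    L           D           J           A
  init          1.237     0.03149        6.26       4.638
  Δ         -0.005491    0.005491    0.002745    0.008236
  eq            1.231     0.03698       6.263       4.647
  solve Keq expr → x = 0.002745; check Q = 0.5669
Then remove 0.2558 M of L.
Step 3:
                    L           D           J           A
  init         0.9754     0.03698       6.263       4.647
  Δ          0.007349   -0.007349   -0.003674    -0.01102
  eq           0.9827     0.02963       6.259       4.636
  solve Keq expr → x = -0.003674; check Q = 0.5669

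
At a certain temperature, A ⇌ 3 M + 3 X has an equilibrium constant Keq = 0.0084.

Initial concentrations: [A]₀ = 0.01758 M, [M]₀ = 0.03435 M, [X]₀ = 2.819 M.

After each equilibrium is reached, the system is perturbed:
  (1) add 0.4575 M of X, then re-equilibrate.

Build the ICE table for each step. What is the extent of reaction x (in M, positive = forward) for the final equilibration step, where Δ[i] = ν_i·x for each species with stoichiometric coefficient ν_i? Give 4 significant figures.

Q₀ = 0.05165 vs Keq = 0.0084 ⇒ Q>K, reverse
Step 1:
                  A         M         X
  init      0.01758   0.03435     2.819
  Δ        0.004657  -0.01397  -0.01397
  eq        0.02224   0.02038     2.805
  solve Keq expr → x = -0.004657; check Q = 0.0084
Then add 0.4575 M of X.
Step 2:
                  A         M         X
  init      0.02224   0.02038     3.263
  Δ       8.7242e-04 -0.002617 -0.002617
  eq        0.02311   0.01776      3.26
  solve Keq expr → x = -8.7242e-04; check Q = 0.0084

x = -8.7242e-04 M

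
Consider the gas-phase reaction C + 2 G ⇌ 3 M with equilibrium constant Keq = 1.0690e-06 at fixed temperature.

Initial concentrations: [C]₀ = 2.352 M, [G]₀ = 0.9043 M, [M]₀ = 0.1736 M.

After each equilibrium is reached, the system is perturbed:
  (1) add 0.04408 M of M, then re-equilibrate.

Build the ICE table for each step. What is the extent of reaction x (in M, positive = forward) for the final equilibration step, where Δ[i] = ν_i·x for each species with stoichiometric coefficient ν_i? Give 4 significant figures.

Q₀ = 0.00272 vs Keq = 1.0690e-06 ⇒ Q>K, reverse
Step 1:
                  C         G         M
  I           2.352    0.9043    0.1736
  C         0.05327    0.1065   -0.1598
  E           2.405     1.011    0.0138
  solve Keq expr → x = -0.05327; check Q = 1.0690e-06
Then add 0.04408 M of M.
Step 2:
                  C         G         M
  I           2.405     1.011   0.05788
  C          0.0146   0.02919  -0.04379
  E            2.42      1.04   0.01409
  solve Keq expr → x = -0.0146; check Q = 1.0690e-06

x = -0.0146 M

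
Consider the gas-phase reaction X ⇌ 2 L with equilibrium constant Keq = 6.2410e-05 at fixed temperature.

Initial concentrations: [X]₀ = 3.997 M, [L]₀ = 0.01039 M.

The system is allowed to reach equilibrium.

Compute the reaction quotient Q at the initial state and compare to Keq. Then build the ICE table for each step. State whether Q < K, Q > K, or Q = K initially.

Q₀ = 2.7008e-05 vs Keq = 6.2410e-05 ⇒ Q<K, forward
Step 1:
                  X         L
  I           3.997   0.01039
  C       -0.002699  0.005399
  E           3.994   0.01579
  solve Keq expr → x = 0.002699; check Q = 6.2410e-05

Q₀ = 2.7008e-05; Q < K (proceeds forward)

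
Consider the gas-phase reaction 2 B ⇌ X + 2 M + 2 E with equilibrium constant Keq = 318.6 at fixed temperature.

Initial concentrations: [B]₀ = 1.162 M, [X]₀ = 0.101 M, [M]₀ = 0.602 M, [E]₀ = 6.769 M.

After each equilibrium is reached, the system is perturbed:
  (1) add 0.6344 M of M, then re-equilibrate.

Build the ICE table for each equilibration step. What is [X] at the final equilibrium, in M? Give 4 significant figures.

Q₀ = 1.242 vs Keq = 318.6 ⇒ Q<K, forward
Step 1:
                   B          X          M          E
  I            1.162      0.101      0.602      6.769
  C          -0.7623     0.3811     0.7623     0.7623
  E           0.3997     0.4821      1.364      7.531
  solve Keq expr → x = 0.3811; check Q = 318.6
Then add 0.6344 M of M.
Step 2:
                   B          X          M          E
  I           0.3997     0.4821      1.999      7.531
  C           0.1121   -0.05607    -0.1121    -0.1121
  E           0.5118     0.4261      1.887      7.419
  solve Keq expr → x = -0.05607; check Q = 318.6

[X]_eq = 0.4261 M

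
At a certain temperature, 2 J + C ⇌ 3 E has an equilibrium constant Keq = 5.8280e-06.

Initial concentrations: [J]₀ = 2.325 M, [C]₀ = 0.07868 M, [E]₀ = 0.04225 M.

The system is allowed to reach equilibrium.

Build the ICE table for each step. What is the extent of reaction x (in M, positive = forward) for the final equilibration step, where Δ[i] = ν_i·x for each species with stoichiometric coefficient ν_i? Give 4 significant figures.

Q₀ = 1.7732e-04 vs Keq = 5.8280e-06 ⇒ Q>K, reverse
Step 1:
                  J         C         E
  init        2.325   0.07868   0.04225
  Δ         0.01875  0.009375  -0.02812
  eq          2.344   0.08805   0.01413
  solve Keq expr → x = -0.009375; check Q = 5.8280e-06

x = -0.009375 M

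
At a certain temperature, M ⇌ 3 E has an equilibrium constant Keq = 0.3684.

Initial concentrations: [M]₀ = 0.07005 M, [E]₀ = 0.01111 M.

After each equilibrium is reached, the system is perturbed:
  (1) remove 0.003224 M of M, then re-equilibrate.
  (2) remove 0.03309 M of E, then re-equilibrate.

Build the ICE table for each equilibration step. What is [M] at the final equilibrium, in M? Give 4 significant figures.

Q₀ = 1.9576e-05 vs Keq = 0.3684 ⇒ Q<K, forward
Step 1:
                  M         E
  Initial   0.07005   0.01111
  Change   -0.05513    0.1654
  Equil     0.01492    0.1765
  solve Keq expr → x = 0.05513; check Q = 0.3684
Then remove 0.003224 M of M.
Step 2:
                  M         E
  Initial    0.0117    0.1765
  Change   0.001856 -0.005568
  Equil     0.01355    0.1709
  solve Keq expr → x = -0.001856; check Q = 0.3684
Then remove 0.03309 M of E.
Step 3:
                  M         E
  Initial   0.01355    0.1378
  Change  -0.004273   0.01282
  Equil    0.009281    0.1507
  solve Keq expr → x = 0.004273; check Q = 0.3684

[M]_eq = 0.009281 M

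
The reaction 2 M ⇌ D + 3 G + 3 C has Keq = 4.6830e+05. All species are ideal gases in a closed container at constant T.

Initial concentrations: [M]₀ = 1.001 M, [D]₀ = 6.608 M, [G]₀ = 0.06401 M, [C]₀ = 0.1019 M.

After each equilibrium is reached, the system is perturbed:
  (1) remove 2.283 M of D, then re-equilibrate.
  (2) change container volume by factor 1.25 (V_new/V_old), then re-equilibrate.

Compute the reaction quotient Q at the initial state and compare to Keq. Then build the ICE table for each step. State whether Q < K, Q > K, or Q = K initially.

Q₀ = 1.8301e-06 vs Keq = 4.6830e+05 ⇒ Q<K, forward
Step 1:
                    M           D           G           C
  init          1.001       6.608     0.06401      0.1019
  Δ           -0.9862      0.4931       1.479       1.479
  eq          0.01484       7.101       1.543       1.581
  solve Keq expr → x = 0.4931; check Q = 4.6830e+05
Then remove 2.283 M of D.
Step 2:
                    M           D           G           C
  init        0.01484       4.818       1.543       1.581
  Δ         -0.002526    0.001263    0.003789    0.003789
  eq          0.01232       4.819       1.547       1.585
  solve Keq expr → x = 0.001263; check Q = 4.6830e+05
Then change container volume by factor 1.25 (V_new/V_old).
Step 3:
                    M           D           G           C
  init       0.009853       3.855       1.238       1.268
  Δ         -0.004127    0.002064    0.006191    0.006191
  eq         0.005726       3.858       1.244       1.274
  solve Keq expr → x = 0.002064; check Q = 4.6830e+05

Q₀ = 1.8301e-06; Q < K (proceeds forward)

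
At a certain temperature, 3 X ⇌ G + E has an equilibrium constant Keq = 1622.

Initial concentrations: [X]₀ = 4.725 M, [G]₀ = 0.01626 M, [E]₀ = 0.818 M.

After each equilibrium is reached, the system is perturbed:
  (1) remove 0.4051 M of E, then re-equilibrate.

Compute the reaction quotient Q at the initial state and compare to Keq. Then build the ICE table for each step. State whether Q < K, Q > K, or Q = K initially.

Q₀ = 1.2609e-04; Q < K (proceeds forward)

Q₀ = 1.2609e-04 vs Keq = 1622 ⇒ Q<K, forward
Step 1:
                    X           G           E
  init          4.725     0.01626       0.818
  Δ            -4.594       1.531       1.531
  eq           0.1309       1.548       2.349
  solve Keq expr → x = 1.531; check Q = 1622
Then remove 0.4051 M of E.
Step 2:
                    X           G           E
  init         0.1309       1.548       1.944
  Δ         -0.007877    0.002626    0.002626
  eq            0.123        1.55       1.947
  solve Keq expr → x = 0.002626; check Q = 1622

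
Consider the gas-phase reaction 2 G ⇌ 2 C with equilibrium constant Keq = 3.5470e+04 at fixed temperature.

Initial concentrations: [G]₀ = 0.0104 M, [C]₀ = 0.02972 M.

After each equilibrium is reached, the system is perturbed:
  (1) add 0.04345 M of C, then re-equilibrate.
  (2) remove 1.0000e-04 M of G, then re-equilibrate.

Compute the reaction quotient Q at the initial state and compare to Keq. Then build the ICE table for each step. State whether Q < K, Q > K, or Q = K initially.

Q₀ = 8.166; Q < K (proceeds forward)

Q₀ = 8.166 vs Keq = 3.5470e+04 ⇒ Q<K, forward
Step 1:
                  G         C
  I          0.0104   0.02972
  C        -0.01019   0.01019
  E       2.1190e-04   0.03991
  solve Keq expr → x = 0.005094; check Q = 3.5470e+04
Then add 0.04345 M of C.
Step 2:
                  G         C
  I       2.1190e-04   0.08336
  C       2.2949e-04 -2.2949e-04
  E       4.4139e-04   0.08313
  solve Keq expr → x = -1.1474e-04; check Q = 3.5470e+04
Then remove 1.0000e-04 M of G.
Step 3:
                  G         C
  I       3.4139e-04   0.08313
  C       9.9472e-05 -9.9472e-05
  E       4.4086e-04   0.08303
  solve Keq expr → x = -4.9736e-05; check Q = 3.5470e+04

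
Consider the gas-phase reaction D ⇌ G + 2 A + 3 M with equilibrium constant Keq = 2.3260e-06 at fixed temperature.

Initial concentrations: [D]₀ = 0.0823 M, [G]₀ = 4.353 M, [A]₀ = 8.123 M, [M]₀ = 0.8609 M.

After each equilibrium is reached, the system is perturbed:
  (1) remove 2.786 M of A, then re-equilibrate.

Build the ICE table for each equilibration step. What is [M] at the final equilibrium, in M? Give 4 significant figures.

[M]_eq = 0.002102 M

Q₀ = 2227 vs Keq = 2.3260e-06 ⇒ Q>K, reverse
Step 1:
                    D           G           A           M
  init         0.0823       4.353       8.123      0.8609
  Δ            0.2865     -0.2865     -0.5729     -0.8594
  eq           0.3688       4.067        7.55    0.001547
  solve Keq expr → x = -0.2865; check Q = 2.3260e-06
Then remove 2.786 M of A.
Step 2:
                    D           G           A           M
  init         0.3688       4.067       4.764    0.001547
  Δ       -1.8508e-04  1.8508e-04  3.7015e-04  5.5523e-04
  eq           0.3686       4.067       4.764    0.002102
  solve Keq expr → x = 1.8508e-04; check Q = 2.3260e-06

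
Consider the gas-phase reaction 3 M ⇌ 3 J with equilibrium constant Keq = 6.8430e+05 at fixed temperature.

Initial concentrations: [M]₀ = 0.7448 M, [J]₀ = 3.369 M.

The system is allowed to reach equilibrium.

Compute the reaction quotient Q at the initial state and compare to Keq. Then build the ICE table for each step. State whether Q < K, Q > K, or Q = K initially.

Q₀ = 92.55; Q < K (proceeds forward)

Q₀ = 92.55 vs Keq = 6.8430e+05 ⇒ Q<K, forward
Step 1:
                  M         J
  I          0.7448     3.369
  C         -0.6986    0.6986
  E         0.04616     4.068
  solve Keq expr → x = 0.2329; check Q = 6.8430e+05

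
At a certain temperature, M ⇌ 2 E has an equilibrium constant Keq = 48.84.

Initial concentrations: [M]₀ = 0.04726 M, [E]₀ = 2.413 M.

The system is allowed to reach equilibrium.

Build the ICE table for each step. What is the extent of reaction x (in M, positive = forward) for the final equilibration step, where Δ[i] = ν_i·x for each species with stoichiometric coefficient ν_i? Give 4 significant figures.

x = -0.06033 M

Q₀ = 123.2 vs Keq = 48.84 ⇒ Q>K, reverse
Step 1:
                  M         E
  init      0.04726     2.413
  Δ         0.06033   -0.1207
  eq         0.1076     2.292
  solve Keq expr → x = -0.06033; check Q = 48.84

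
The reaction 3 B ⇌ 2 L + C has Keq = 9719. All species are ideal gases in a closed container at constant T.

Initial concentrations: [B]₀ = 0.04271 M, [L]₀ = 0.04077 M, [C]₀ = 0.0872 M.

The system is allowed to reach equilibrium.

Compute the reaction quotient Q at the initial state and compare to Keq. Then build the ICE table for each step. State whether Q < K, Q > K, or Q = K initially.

Q₀ = 1.86; Q < K (proceeds forward)

Q₀ = 1.86 vs Keq = 9719 ⇒ Q<K, forward
Step 1:
                    B           L           C
  Initial     0.04271     0.04077      0.0872
  Change     -0.03912     0.02608     0.01304
  Equil      0.003586     0.06685      0.1002
  solve Keq expr → x = 0.01304; check Q = 9719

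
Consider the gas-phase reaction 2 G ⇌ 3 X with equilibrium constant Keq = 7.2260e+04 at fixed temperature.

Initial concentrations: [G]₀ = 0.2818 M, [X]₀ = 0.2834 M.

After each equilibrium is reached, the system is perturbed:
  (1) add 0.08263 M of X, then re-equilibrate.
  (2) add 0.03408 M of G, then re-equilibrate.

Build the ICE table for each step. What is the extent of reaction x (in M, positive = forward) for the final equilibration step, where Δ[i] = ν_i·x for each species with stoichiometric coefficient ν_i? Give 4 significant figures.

x = 0.01691 M

Q₀ = 0.2866 vs Keq = 7.2260e+04 ⇒ Q<K, forward
Step 1:
                    G           X
  Initial      0.2818      0.2834
  Change      -0.2796      0.4194
  Equil      0.002192      0.7028
  solve Keq expr → x = 0.1398; check Q = 7.2260e+04
Then add 0.08263 M of X.
Step 2:
                    G           X
  Initial    0.002192      0.7854
  Change   3.9477e-04 -5.9215e-04
  Equil      0.002587      0.7849
  solve Keq expr → x = -1.9738e-04; check Q = 7.2260e+04
Then add 0.03408 M of G.
Step 3:
                    G           X
  Initial     0.03667      0.7849
  Change     -0.03383     0.05074
  Equil      0.002841      0.8356
  solve Keq expr → x = 0.01691; check Q = 7.2260e+04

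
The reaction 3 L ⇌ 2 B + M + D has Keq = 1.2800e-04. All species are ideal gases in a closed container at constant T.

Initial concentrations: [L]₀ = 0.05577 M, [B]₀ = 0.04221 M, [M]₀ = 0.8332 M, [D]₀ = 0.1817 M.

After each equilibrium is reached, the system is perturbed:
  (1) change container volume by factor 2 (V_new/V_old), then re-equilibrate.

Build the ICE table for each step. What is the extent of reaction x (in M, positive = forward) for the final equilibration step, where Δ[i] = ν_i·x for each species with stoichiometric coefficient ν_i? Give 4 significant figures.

x = 1.2520e-04 M

Q₀ = 1.555 vs Keq = 1.2800e-04 ⇒ Q>K, reverse
Step 1:
                   L          B          M          D
  init       0.05577    0.04221     0.8332     0.1817
  Δ          0.06143   -0.04096   -0.02048   -0.02048
  eq          0.1172   0.001254     0.8127     0.1612
  solve Keq expr → x = -0.02048; check Q = 1.2800e-04
Then change container volume by factor 2 (V_new/V_old).
Step 2:
                   L          B          M          D
  init        0.0586 6.2705e-04     0.4064    0.08061
  Δ       -3.7561e-04 2.5041e-04 1.2520e-04 1.2520e-04
  eq         0.05823 8.7746e-04     0.4065    0.08074
  solve Keq expr → x = 1.2520e-04; check Q = 1.2800e-04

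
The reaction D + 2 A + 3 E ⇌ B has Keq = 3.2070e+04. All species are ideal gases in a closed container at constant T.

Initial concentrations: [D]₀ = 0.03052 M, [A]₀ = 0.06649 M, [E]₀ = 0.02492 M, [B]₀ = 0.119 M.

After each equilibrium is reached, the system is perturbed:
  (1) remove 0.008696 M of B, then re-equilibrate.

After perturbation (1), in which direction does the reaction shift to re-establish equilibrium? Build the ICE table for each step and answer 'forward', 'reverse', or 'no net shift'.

Direction: forward

Q₀ = 5.6991e+07 vs Keq = 3.2070e+04 ⇒ Q>K, reverse
Step 1:
                    D           A           E           B
  Initial     0.03052     0.06649     0.02492       0.119
  Change      0.03483     0.06966      0.1045    -0.03483
  Equil       0.06535      0.1361      0.1294     0.08417
  solve Keq expr → x = -0.03483; check Q = 3.2070e+04
Then remove 0.008696 M of B.
Step 2:
                    D           A           E           B
  Initial     0.06535      0.1361      0.1294     0.07548
  Change  -8.4936e-04   -0.001699   -0.002548  8.4936e-04
  Equil        0.0645      0.1344      0.1269     0.07633
  solve Keq expr → x = 8.4936e-04; check Q = 3.2070e+04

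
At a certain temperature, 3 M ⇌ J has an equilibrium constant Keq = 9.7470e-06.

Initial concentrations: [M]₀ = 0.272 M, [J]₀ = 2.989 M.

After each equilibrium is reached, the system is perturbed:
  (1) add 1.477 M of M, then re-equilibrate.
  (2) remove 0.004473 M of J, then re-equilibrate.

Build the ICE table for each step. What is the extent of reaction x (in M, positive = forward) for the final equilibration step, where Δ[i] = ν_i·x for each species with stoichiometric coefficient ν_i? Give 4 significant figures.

Q₀ = 148.5 vs Keq = 9.7470e-06 ⇒ Q>K, reverse
Step 1:
                  M         J
  Initial     0.272     2.989
  Change      8.944    -2.981
  Equil       9.216   0.00763
  solve Keq expr → x = -2.981; check Q = 9.7470e-06
Then add 1.477 M of M.
Step 2:
                  M         J
  Initial     10.69   0.00763
  Change   -0.01274  0.004245
  Equil       10.68   0.01187
  solve Keq expr → x = 0.004245; check Q = 9.7470e-06
Then remove 0.004473 M of J.
Step 3:
                  M         J
  Initial     10.68  0.007402
  Change   -0.01329  0.004429
  Equil       10.67   0.01183
  solve Keq expr → x = 0.004429; check Q = 9.7470e-06

x = 0.004429 M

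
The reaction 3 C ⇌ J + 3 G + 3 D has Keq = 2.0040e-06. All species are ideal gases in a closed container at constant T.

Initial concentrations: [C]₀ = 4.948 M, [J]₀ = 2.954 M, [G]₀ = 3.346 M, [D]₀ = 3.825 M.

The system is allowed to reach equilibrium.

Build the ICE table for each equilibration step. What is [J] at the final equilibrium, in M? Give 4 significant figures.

Q₀ = 51.12 vs Keq = 2.0040e-06 ⇒ Q>K, reverse
Step 1:
                    C           J           G           D
  I             4.948       2.954       3.346       3.825
  C              3.21       -1.07       -3.21       -3.21
  E             8.158       1.884      0.1355      0.6145
  solve Keq expr → x = -1.07; check Q = 2.0040e-06

[J]_eq = 1.884 M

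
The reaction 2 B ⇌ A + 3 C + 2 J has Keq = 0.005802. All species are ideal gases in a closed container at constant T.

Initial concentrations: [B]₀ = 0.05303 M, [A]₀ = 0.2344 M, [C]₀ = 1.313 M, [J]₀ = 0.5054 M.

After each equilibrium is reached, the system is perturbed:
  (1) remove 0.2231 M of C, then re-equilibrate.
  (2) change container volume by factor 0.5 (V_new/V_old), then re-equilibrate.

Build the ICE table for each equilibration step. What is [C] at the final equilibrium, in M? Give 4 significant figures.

[C]_eq = 1.013 M

Q₀ = 48.19 vs Keq = 0.005802 ⇒ Q>K, reverse
Step 1:
                  B         A         C         J
  init      0.05303    0.2344     1.313    0.5054
  Δ          0.3406   -0.1703   -0.5109   -0.3406
  eq         0.3936   0.06411    0.8021    0.1648
  solve Keq expr → x = -0.1703; check Q = 0.005802
Then remove 0.2231 M of C.
Step 2:
                  B         A         C         J
  init       0.3936   0.06411     0.579    0.1648
  Δ        -0.03171   0.01586   0.04757   0.03171
  eq         0.3619   0.07997    0.6266    0.1965
  solve Keq expr → x = 0.01586; check Q = 0.005802
Then change container volume by factor 0.5 (V_new/V_old).
Step 3:
                  B         A         C         J
  init       0.7238    0.1599     1.253    0.3931
  Δ          0.1598  -0.07992   -0.2398   -0.1598
  eq         0.8836   0.08001     1.013    0.2332
  solve Keq expr → x = -0.07992; check Q = 0.005802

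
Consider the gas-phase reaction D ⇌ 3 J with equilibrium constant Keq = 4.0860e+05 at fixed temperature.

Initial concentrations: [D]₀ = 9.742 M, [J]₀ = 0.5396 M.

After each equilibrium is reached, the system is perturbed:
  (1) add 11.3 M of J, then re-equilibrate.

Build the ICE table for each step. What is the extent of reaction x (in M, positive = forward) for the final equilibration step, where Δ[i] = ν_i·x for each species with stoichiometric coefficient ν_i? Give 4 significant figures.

Q₀ = 0.01613 vs Keq = 4.0860e+05 ⇒ Q<K, forward
Step 1:
                   D          J
  I            9.742     0.5396
  C           -9.679      29.04
  E          0.06331      29.58
  solve Keq expr → x = 9.679; check Q = 4.0860e+05
Then add 11.3 M of J.
Step 2:
                   D          J
  I          0.06331      40.88
  C           0.1002    -0.3005
  E           0.1635      40.58
  solve Keq expr → x = -0.1002; check Q = 4.0860e+05

x = -0.1002 M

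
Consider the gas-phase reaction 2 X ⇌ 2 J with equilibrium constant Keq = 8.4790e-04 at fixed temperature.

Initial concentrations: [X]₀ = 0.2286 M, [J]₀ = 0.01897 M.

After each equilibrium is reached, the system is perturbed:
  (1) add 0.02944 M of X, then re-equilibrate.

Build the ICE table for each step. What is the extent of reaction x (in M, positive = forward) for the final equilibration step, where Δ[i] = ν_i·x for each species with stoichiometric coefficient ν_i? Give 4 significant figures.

x = 4.1650e-04 M

Q₀ = 0.006886 vs Keq = 8.4790e-04 ⇒ Q>K, reverse
Step 1:
                  X         J
  I          0.2286   0.01897
  C         0.01197  -0.01197
  E          0.2406  0.007005
  solve Keq expr → x = -0.005983; check Q = 8.4790e-04
Then add 0.02944 M of X.
Step 2:
                  X         J
  I            0.27  0.007005
  C       -8.3300e-04 8.3300e-04
  E          0.2692  0.007838
  solve Keq expr → x = 4.1650e-04; check Q = 8.4790e-04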